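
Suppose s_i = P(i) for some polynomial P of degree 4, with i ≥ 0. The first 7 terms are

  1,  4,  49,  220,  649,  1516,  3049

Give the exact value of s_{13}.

61660

1st diffs: 3, 45, 171, 429, 867, 1533.
2nd diffs: 42, 126, 258, 438, 666.
3rd diffs: 84, 132, 180, 228.
4th diffs: 48, 48, 48 (constant).
Newton forward-difference form: s_i = 1 + 3·C(i,1) + 42·C(i,2) + 84·C(i,3) + 48·C(i,4).
At i = 13: i = 13, so s_{13} = 1 + 39 + 3276 + 24024 + 34320 = 61660.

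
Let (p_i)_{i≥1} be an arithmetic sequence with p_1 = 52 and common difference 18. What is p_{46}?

862

p_i = 52 + (i - 1)·18.
p_{46} = 52 + 45·18 = 862.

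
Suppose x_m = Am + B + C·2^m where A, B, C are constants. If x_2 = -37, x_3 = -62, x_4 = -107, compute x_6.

-357

Write the equations: 2A + B + 4C = -37; 3A + B + 8C = -62; 4A + B + 16C = -107.
Subtracting the first from the second: A + 4C = -25.
Subtracting the second from the third: A + 8C = -45.
Solving: C = -5, A = -5, then B = -7.
Therefore x_6 = -30 + (-7) + (-5)·64 = -357.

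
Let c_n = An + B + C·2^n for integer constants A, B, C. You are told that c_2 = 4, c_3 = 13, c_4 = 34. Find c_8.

742

Write the equations: 2A + B + 4C = 4; 3A + B + 8C = 13; 4A + B + 16C = 34.
Subtracting the first from the second: A + 4C = 9.
Subtracting the second from the third: A + 8C = 21.
Solving: C = 3, A = -3, then B = -2.
So c_n = -3·n + (-2) + 3·2^n; at n=8 this is 742.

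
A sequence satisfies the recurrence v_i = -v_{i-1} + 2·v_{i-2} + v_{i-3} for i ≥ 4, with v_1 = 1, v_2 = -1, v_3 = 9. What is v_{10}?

Applying the relation repeatedly:
v_4 = -10; v_5 = 27; v_6 = -38; v_7 = 82; v_8 = -131; v_9 = 257; v_{10} = -437.

-437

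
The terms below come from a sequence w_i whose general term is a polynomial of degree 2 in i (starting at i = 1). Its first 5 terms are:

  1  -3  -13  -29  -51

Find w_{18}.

1st diffs: -4, -10, -16, -22.
2nd diffs: -6, -6, -6 (constant).
Newton forward-difference form: w_i = 1 + (-4)·C(i-1,1) + (-6)·C(i-1,2).
At i = 18: i-1 = 17, so w_{18} = 1 - 68 - 816 = -883.

-883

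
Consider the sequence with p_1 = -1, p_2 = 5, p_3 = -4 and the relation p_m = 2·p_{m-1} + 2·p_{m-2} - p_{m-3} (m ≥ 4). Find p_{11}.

-991

p_4 = 3, p_5 = -7, p_6 = -4, p_7 = -25, p_8 = -51, p_9 = -148, p_{10} = -373, p_{11} = -991.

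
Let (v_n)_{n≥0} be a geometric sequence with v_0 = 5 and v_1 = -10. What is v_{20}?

Common ratio r = -2.
v_n = 5·(-2)^(n-0).
v_{20} = 5·(-2)^20 = 5242880.

5242880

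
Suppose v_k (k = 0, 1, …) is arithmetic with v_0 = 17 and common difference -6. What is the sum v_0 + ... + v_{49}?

-6500

v_k = 17 + (k - 0)·(-6).
v_{49} = -277; S = 50·(17 + (-277))/2 = -6500.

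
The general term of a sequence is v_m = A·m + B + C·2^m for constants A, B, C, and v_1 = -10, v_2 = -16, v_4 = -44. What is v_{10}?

At m = 1, 2, 4: A + B + 2C = -10; 2A + B + 4C = -16; 4A + B + 16C = -44.
Subtracting the first from the second: A + 2C = -6.
Subtracting the second from the third: 2A + 12C = -28.
Solving: C = -2, A = -2, then B = -4.
Hence v_{10} = -2·10 + (-4) + (-2)·1024 = -2072.

-2072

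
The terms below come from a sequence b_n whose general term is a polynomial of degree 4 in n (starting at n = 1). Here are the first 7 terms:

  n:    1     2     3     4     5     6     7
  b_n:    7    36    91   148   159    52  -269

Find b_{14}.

1st diffs: 29, 55, 57, 11, -107, -321.
2nd diffs: 26, 2, -46, -118, -214.
3rd diffs: -24, -48, -72, -96.
4th diffs: -24, -24, -24 (constant).
So b_n = -n^4 + 6n^3 + 2n^2 - 4n + 4.
Evaluating at n = 14 gives b_{14} = -21612.

-21612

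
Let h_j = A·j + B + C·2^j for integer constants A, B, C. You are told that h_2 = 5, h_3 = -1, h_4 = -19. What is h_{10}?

-3007

Write the equations: 2A + B + 4C = 5; 3A + B + 8C = -1; 4A + B + 16C = -19.
Subtracting the first from the second: A + 4C = -6.
Subtracting the second from the third: A + 8C = -18.
Solving: C = -3, A = 6, then B = 5.
Therefore h_{10} = 60 + 5 + (-3)·1024 = -3007.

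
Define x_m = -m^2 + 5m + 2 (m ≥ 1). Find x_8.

x_8 = -1·8^2 + 5·8 + 2 = -22.

-22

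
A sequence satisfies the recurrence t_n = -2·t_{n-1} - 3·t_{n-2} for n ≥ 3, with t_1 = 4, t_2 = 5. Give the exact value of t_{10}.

t_3 = -22;  t_4 = 29;  t_5 = 8;  t_6 = -103;  t_7 = 182;  t_8 = -55;  t_9 = -436;  t_{10} = 1037.

1037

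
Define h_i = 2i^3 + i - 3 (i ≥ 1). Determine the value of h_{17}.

9840

h_{17} = 2·17^3 + 1·17 - 3 = 9840.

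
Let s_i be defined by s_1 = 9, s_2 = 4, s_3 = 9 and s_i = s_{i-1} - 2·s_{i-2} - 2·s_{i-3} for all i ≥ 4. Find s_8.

233

Step forward from the initial values:
s_4 = -17  s_5 = -43  s_6 = -27  s_7 = 93  s_8 = 233.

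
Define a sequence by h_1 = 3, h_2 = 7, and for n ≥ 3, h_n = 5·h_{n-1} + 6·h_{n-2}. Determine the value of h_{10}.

h_3 = 53; h_4 = 307; h_5 = 1853; h_6 = 11107; h_7 = 66653; h_8 = 399907; h_9 = 2399453; h_{10} = 14396707.
(Characteristic roots are 6 and -1.)

14396707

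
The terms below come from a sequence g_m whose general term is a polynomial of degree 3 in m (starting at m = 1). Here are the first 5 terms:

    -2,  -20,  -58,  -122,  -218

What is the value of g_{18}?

1st diffs: -18, -38, -64, -96.
2nd diffs: -20, -26, -32.
3rd diffs: -6, -6 (constant).
So g_m = -m^3 - 4m^2 + m + 2.
Evaluating at m = 18 gives g_{18} = -7108.

-7108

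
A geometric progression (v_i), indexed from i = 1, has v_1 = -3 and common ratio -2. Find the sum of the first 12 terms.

4095

v_i = (-3)·(-2)^(i-1).
S = (-3)·((-2)^12 - 1)/(-2 - 1) = (-3)·(4096 - 1)/(-3) = 4095.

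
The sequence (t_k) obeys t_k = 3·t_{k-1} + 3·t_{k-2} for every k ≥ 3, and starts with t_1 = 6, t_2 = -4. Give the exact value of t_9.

t_3 = 6, t_4 = 6, t_5 = 36, t_6 = 126, t_7 = 486, t_8 = 1836, t_9 = 6966.

6966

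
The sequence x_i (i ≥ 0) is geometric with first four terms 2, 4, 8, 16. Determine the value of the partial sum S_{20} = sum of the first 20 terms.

Common ratio r = 2.
x_i = 2·2^(i-0).
S = 2·(2^20 - 1)/(2 - 1) = 2·(1048576 - 1)/(1) = 2097150.

2097150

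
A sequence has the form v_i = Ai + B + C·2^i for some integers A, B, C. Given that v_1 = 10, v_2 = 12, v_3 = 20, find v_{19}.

1572796

Write the equations: A + B + 2C = 10; 2A + B + 4C = 12; 3A + B + 8C = 20.
Subtracting the first from the second: A + 2C = 2.
Subtracting the second from the third: A + 4C = 8.
Solving: C = 3, A = -4, then B = 8.
So v_i = -4·i + 8 + 3·2^i; at i=19 this is 1572796.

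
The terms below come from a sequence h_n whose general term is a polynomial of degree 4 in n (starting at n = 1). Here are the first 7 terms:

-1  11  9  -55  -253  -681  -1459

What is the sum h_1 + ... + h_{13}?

-68289

1st diffs: 12, -2, -64, -198, -428, -778.
2nd diffs: -14, -62, -134, -230, -350.
3rd diffs: -48, -72, -96, -120.
4th diffs: -24, -24, -24 (constant).
So h_n = -n^4 + 2n^3 + 6n^2 - 5n - 3.
Continuing: …, -2731, -4665, -7453, -11311, …, h_{13} = -23221.
Summing n = 1..13 (13 terms) gives -68289.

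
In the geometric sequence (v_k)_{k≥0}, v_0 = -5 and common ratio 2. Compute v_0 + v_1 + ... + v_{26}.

-671088635

v_k = (-5)·2^(k-0).
S = (-5)·(2^27 - 1)/(2 - 1) = (-5)·(134217728 - 1)/(1) = -671088635.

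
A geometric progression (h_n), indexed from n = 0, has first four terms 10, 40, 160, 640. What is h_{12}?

167772160

Common ratio r = 4.
h_n = 10·4^(n-0).
h_{12} = 10·4^12 = 167772160.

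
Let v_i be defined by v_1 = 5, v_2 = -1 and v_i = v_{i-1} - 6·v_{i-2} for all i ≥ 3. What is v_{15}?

1244849

Compute successive terms:
v_3 = -31; v_4 = -25; v_5 = 161; …; v_{12} = -91129; v_{13} = -139615; v_{14} = 407159; v_{15} = 1244849.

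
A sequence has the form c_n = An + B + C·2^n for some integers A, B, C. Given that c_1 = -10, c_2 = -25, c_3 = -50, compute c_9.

Write the equations: A + B + 2C = -10; 2A + B + 4C = -25; 3A + B + 8C = -50.
Subtracting the first from the second: A + 2C = -15.
Subtracting the second from the third: A + 4C = -25.
Solving: C = -5, A = -5, then B = 5.
So c_n = -5·n + 5 + (-5)·2^n; at n=9 this is -2600.

-2600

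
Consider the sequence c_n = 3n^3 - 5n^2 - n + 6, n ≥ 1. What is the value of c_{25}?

43731

c_{25} = 3·25^3 - 5·25^2 - 1·25 + 6 = 43731.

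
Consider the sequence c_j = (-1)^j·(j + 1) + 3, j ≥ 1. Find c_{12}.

(-1)^12 = 1; j + 1 at j=12 is 13; so c_{12} = 16.

16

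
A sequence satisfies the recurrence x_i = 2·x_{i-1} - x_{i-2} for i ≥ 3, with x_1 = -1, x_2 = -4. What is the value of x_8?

x_3 = -7  x_4 = -10  x_5 = -13  x_6 = -16  x_7 = -19  x_8 = -22.
(Characteristic roots are 1 and 1.)

-22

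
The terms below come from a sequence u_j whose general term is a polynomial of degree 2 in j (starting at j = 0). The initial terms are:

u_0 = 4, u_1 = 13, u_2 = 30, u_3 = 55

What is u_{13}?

1st diffs: 9, 17, 25.
2nd diffs: 8, 8 (constant).
Newton forward-difference form: u_j = 4 + 9·C(j,1) + 8·C(j,2).
At j = 13: j = 13, so u_{13} = 4 + 117 + 624 = 745.

745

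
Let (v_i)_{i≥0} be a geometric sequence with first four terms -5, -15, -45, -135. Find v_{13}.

Common ratio r = 3.
v_i = (-5)·3^(i-0).
v_{13} = (-5)·3^13 = -7971615.

-7971615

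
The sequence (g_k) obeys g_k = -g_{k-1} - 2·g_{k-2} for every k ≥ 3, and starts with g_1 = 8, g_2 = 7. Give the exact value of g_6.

-55

Iterate the recurrence:
g_3 = -23, g_4 = 9, g_5 = 37, g_6 = -55.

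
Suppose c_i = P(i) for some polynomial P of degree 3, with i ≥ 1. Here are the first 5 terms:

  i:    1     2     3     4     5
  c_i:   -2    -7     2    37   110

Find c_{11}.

2018

1st diffs: -5, 9, 35, 73.
2nd diffs: 14, 26, 38.
3rd diffs: 12, 12 (constant).
Newton forward-difference form: c_i = -2 + (-5)·C(i-1,1) + 14·C(i-1,2) + 12·C(i-1,3).
At i = 11: i-1 = 10, so c_{11} = -2 - 50 + 630 + 1440 = 2018.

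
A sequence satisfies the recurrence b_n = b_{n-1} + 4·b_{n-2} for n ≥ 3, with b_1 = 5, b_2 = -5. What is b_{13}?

Compute successive terms:
b_3 = 15; b_4 = -5; b_5 = 55; …; b_{10} = 2995; b_{11} = 8655; b_{12} = 20635; b_{13} = 55255.

55255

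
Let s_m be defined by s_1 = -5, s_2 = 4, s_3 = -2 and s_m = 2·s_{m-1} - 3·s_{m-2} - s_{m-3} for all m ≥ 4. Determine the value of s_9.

Iterate the recurrence:
s_4 = -11; s_5 = -20; s_6 = -5; s_7 = 61; s_8 = 157; s_9 = 136.

136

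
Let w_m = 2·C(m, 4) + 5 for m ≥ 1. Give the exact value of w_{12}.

C(12, 4) = 495, so w_{12} = 995.

995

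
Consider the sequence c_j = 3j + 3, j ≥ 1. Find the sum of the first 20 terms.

Over j = 1..20: Σj = 210.
Total = (3)·210 + (3)·20 = 690.

690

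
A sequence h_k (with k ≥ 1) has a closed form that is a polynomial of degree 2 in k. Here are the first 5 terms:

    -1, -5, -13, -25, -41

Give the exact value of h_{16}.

1st diffs: -4, -8, -12, -16.
2nd diffs: -4, -4, -4 (constant).
Newton forward-difference form: h_k = -1 + (-4)·C(k-1,1) + (-4)·C(k-1,2).
At k = 16: k-1 = 15, so h_{16} = -1 - 60 - 420 = -481.

-481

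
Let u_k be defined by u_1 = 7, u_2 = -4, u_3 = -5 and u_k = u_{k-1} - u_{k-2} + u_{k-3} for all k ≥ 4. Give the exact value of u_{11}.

Iterate the recurrence:
u_4 = 6; u_5 = 7; u_6 = -4; u_7 = -5; u_8 = 6; u_9 = 7; u_{10} = -4; u_{11} = -5.

-5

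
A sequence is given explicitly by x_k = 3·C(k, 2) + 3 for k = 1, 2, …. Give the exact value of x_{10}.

138

C(10, 2) = 45, so x_{10} = 138.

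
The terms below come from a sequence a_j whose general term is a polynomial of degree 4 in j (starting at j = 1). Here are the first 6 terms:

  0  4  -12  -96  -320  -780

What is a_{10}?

1st diffs: 4, -16, -84, -224, -460.
2nd diffs: -20, -68, -140, -236.
3rd diffs: -48, -72, -96.
4th diffs: -24, -24 (constant).
So a_j = -j^4 + 2j^3 + 3j^2 - 4j.
Evaluating at j = 10 gives a_{10} = -7740.

-7740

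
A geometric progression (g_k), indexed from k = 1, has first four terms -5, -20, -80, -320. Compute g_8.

Common ratio r = 4.
g_k = (-5)·4^(k-1).
g_8 = (-5)·4^7 = -81920.

-81920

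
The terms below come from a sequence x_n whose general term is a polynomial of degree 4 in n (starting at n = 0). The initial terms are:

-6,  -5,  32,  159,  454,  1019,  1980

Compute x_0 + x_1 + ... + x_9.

1st diffs: 1, 37, 127, 295, 565, 961.
2nd diffs: 36, 90, 168, 270, 396.
3rd diffs: 54, 78, 102, 126.
4th diffs: 24, 24, 24 (constant).
Newton forward-difference form: x_n = -6 + 1·C(n,1) + 36·C(n,2) + 54·C(n,3) + 24·C(n,4).
Continuing: 3487, 5714, 8859.
Summing n = 0..9 (10 terms) gives 21693.

21693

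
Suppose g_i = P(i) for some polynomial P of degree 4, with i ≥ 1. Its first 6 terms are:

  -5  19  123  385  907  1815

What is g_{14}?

1st diffs: 24, 104, 262, 522, 908.
2nd diffs: 80, 158, 260, 386.
3rd diffs: 78, 102, 126.
4th diffs: 24, 24 (constant).
So g_i = i^4 + 3i^3 - 3i^2 - 3i - 3.
Evaluating at i = 14 gives g_{14} = 46015.

46015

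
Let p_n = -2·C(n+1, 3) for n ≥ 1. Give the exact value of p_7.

-112

C(8, 3) = 56, so p_7 = -112.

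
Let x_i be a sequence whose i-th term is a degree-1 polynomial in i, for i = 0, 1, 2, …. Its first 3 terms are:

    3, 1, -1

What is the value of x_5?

-7

1st diffs: -2, -2 (constant).
So x_i = -2i + 3.
Evaluating at i = 5 gives x_5 = -7.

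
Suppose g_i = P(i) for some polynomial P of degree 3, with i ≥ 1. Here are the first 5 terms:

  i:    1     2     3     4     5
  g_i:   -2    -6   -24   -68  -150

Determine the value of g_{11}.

1st diffs: -4, -18, -44, -82.
2nd diffs: -14, -26, -38.
3rd diffs: -12, -12 (constant).
Newton forward-difference form: g_i = -2 + (-4)·C(i-1,1) + (-14)·C(i-1,2) + (-12)·C(i-1,3).
At i = 11: i-1 = 10, so g_{11} = -2 - 40 - 630 - 1440 = -2112.

-2112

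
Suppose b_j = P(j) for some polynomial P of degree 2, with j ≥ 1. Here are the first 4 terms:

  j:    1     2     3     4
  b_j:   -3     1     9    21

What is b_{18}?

1st diffs: 4, 8, 12.
2nd diffs: 4, 4 (constant).
Newton forward-difference form: b_j = -3 + 4·C(j-1,1) + 4·C(j-1,2).
At j = 18: j-1 = 17, so b_{18} = -3 + 68 + 544 = 609.

609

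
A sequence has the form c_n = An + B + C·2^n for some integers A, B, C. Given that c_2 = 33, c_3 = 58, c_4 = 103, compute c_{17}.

At n = 2, 3, 4: 2A + B + 4C = 33; 3A + B + 8C = 58; 4A + B + 16C = 103.
Subtracting the first from the second: A + 4C = 25.
Subtracting the second from the third: A + 8C = 45.
Solving: C = 5, A = 5, then B = 3.
Therefore c_{17} = 85 + 3 + 5·131072 = 655448.

655448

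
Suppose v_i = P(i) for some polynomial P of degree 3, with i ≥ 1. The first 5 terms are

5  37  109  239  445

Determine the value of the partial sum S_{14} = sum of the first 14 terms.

35560

1st diffs: 32, 72, 130, 206.
2nd diffs: 40, 58, 76.
3rd diffs: 18, 18 (constant).
So v_i = 3i^3 + 2i^2 + 5i - 5.
Continuing: …, 745, 1157, 1699, 2389, …, v_{14} = 8689.
Summing i = 1..14 (14 terms) gives 35560.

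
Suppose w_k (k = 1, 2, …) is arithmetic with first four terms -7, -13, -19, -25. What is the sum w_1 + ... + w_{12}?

Common difference d = -6.
w_k = -7 + (k - 1)·(-6).
w_{12} = -73; S = 12·(-7 + (-73))/2 = -480.

-480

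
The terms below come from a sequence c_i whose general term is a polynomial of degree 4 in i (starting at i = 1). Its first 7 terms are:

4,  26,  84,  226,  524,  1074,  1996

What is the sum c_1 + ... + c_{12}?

1st diffs: 22, 58, 142, 298, 550, 922.
2nd diffs: 36, 84, 156, 252, 372.
3rd diffs: 48, 72, 96, 120.
4th diffs: 24, 24, 24 (constant).
So c_i = i^4 - 2i^3 + 5i^2 + 6i - 6.
Continuing: …, 3434, 5556, 8554, 12644, …, c_{12} = 18066.
Summing i = 1..12 (12 terms) gives 52188.

52188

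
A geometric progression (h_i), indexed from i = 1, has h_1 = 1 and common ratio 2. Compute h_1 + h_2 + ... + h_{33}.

h_i = 1·2^(i-1).
S = 1·(2^33 - 1)/(2 - 1) = 1·(8589934592 - 1)/(1) = 8589934591.

8589934591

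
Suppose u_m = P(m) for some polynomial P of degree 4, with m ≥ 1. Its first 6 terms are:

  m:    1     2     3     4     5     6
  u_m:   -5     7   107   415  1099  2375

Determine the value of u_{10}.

19399

1st diffs: 12, 100, 308, 684, 1276.
2nd diffs: 88, 208, 376, 592.
3rd diffs: 120, 168, 216.
4th diffs: 48, 48 (constant).
Newton forward-difference form: u_m = -5 + 12·C(m-1,1) + 88·C(m-1,2) + 120·C(m-1,3) + 48·C(m-1,4).
At m = 10: m-1 = 9, so u_{10} = -5 + 108 + 3168 + 10080 + 6048 = 19399.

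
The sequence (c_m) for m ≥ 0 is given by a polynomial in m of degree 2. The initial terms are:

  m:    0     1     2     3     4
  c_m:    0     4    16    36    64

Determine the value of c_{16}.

1024

1st diffs: 4, 12, 20, 28.
2nd diffs: 8, 8, 8 (constant).
So c_m = 4m^2.
Evaluating at m = 16 gives c_{16} = 1024.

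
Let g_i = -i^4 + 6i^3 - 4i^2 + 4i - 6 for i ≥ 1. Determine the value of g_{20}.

g_{20} = -1·20^4 + 6·20^3 - 4·20^2 + 4·20 - 6 = -113526.

-113526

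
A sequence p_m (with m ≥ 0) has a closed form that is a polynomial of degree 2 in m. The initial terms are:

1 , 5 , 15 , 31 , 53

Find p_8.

1st diffs: 4, 10, 16, 22.
2nd diffs: 6, 6, 6 (constant).
Newton forward-difference form: p_m = 1 + 4·C(m,1) + 6·C(m,2).
At m = 8: m = 8, so p_8 = 1 + 32 + 168 = 201.

201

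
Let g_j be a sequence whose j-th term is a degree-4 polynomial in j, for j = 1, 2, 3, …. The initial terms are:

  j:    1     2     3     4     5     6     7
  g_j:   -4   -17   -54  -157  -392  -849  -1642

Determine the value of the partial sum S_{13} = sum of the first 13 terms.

-68848

1st diffs: -13, -37, -103, -235, -457, -793.
2nd diffs: -24, -66, -132, -222, -336.
3rd diffs: -42, -66, -90, -114.
4th diffs: -24, -24, -24 (constant).
Newton forward-difference form: g_j = -4 + (-13)·C(j-1,1) + (-24)·C(j-1,2) + (-42)·C(j-1,3) + (-24)·C(j-1,4).
Continuing: …, -2909, -4812, -7537, -11294, …, g_{13} = -22864.
Summing j = 1..13 (13 terms) gives -68848.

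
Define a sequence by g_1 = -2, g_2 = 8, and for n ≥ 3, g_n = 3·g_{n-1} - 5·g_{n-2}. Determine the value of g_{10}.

7838

g_3 = 34; g_4 = 62; g_5 = 16; g_6 = -262; g_7 = -866; g_8 = -1288; g_9 = 466; g_{10} = 7838.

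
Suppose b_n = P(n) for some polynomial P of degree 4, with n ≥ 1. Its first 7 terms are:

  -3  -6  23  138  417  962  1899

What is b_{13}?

25833

1st diffs: -3, 29, 115, 279, 545, 937.
2nd diffs: 32, 86, 164, 266, 392.
3rd diffs: 54, 78, 102, 126.
4th diffs: 24, 24, 24 (constant).
Newton forward-difference form: b_n = -3 + (-3)·C(n-1,1) + 32·C(n-1,2) + 54·C(n-1,3) + 24·C(n-1,4).
At n = 13: n-1 = 12, so b_{13} = -3 - 36 + 2112 + 11880 + 11880 = 25833.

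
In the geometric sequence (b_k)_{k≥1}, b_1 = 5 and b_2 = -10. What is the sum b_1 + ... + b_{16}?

-109225

Common ratio r = -2.
b_k = 5·(-2)^(k-1).
S = 5·((-2)^16 - 1)/(-2 - 1) = 5·(65536 - 1)/(-3) = -109225.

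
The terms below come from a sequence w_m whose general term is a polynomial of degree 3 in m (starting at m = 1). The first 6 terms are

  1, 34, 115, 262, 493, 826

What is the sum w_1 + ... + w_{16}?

1st diffs: 33, 81, 147, 231, 333.
2nd diffs: 48, 66, 84, 102.
3rd diffs: 18, 18, 18 (constant).
So w_m = 3m^3 + 6m^2 - 6m - 2.
Continuing: …, 1279, 1870, 2617, 3538, …, w_{16} = 13726.
Summing m = 1..16 (16 terms) gives 63616.

63616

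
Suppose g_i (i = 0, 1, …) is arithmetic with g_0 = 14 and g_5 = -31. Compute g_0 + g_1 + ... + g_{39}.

Common difference d = (-31 - 14) / (5 - 0) = -9.
g_i = 14 + (i - 0)·(-9).
g_{39} = -337; S = 40·(14 + (-337))/2 = -6460.

-6460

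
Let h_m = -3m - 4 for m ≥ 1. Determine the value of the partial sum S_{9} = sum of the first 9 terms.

Over m = 1..9: Σm = 45.
Total = (-3)·45 + (-4)·9 = -171.

-171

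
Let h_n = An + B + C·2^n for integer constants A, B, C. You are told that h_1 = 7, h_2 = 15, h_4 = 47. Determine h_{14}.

32823

At n = 1, 2, 4: A + B + 2C = 7; 2A + B + 4C = 15; 4A + B + 16C = 47.
Subtracting the first from the second: A + 2C = 8.
Subtracting the second from the third: 2A + 12C = 32.
Solving: C = 2, A = 4, then B = -1.
Hence h_{14} = 4·14 + (-1) + 2·16384 = 32823.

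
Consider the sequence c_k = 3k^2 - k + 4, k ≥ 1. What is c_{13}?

498

c_{13} = 3·13^2 - 1·13 + 4 = 498.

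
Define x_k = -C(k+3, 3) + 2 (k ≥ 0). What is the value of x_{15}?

-814

C(18, 3) = 816, so x_{15} = -814.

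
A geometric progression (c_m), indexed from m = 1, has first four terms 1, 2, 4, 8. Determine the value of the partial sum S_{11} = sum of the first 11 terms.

2047

Common ratio r = 2.
c_m = 1·2^(m-1).
S = 1·(2^11 - 1)/(2 - 1) = 1·(2048 - 1)/(1) = 2047.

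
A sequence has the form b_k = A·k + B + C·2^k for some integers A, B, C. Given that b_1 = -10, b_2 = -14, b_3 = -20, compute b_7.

-148

Plug in k = 1, 2, 3: A + B + 2C = -10; 2A + B + 4C = -14; 3A + B + 8C = -20.
Subtracting the first from the second: A + 2C = -4.
Subtracting the second from the third: A + 4C = -6.
Solving: C = -1, A = -2, then B = -6.
So b_k = -2·k + (-6) + (-1)·2^k; at k=7 this is -148.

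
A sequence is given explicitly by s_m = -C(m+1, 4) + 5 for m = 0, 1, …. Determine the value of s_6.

C(7, 4) = 35, so s_6 = -30.

-30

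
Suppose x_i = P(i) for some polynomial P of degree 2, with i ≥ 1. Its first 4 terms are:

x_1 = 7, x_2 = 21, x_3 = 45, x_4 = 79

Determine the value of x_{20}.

1983

1st diffs: 14, 24, 34.
2nd diffs: 10, 10 (constant).
Newton forward-difference form: x_i = 7 + 14·C(i-1,1) + 10·C(i-1,2).
At i = 20: i-1 = 19, so x_{20} = 7 + 266 + 1710 = 1983.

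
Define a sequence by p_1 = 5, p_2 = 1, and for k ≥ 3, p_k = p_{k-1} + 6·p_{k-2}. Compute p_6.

Step forward from the initial values:
p_3 = 31;  p_4 = 37;  p_5 = 223;  p_6 = 445.
(Characteristic roots are 3 and -2.)

445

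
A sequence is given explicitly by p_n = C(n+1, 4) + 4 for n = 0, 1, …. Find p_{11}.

499

C(12, 4) = 495, so p_{11} = 499.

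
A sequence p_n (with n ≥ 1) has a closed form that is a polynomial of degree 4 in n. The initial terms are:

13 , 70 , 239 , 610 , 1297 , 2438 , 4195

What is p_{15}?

67787

1st diffs: 57, 169, 371, 687, 1141, 1757.
2nd diffs: 112, 202, 316, 454, 616.
3rd diffs: 90, 114, 138, 162.
4th diffs: 24, 24, 24 (constant).
Newton forward-difference form: p_n = 13 + 57·C(n-1,1) + 112·C(n-1,2) + 90·C(n-1,3) + 24·C(n-1,4).
At n = 15: n-1 = 14, so p_{15} = 13 + 798 + 10192 + 32760 + 24024 = 67787.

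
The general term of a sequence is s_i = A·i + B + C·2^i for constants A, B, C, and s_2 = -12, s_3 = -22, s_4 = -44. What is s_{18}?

-786400

Plug in i = 2, 3, 4: 2A + B + 4C = -12; 3A + B + 8C = -22; 4A + B + 16C = -44.
Subtracting the first from the second: A + 4C = -10.
Subtracting the second from the third: A + 8C = -22.
Solving: C = -3, A = 2, then B = -4.
Hence s_{18} = 2·18 + (-4) + (-3)·262144 = -786400.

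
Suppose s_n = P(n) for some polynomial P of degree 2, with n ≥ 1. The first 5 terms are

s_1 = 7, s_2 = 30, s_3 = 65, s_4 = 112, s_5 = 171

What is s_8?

1st diffs: 23, 35, 47, 59.
2nd diffs: 12, 12, 12 (constant).
Newton forward-difference form: s_n = 7 + 23·C(n-1,1) + 12·C(n-1,2).
At n = 8: n-1 = 7, so s_8 = 7 + 161 + 252 = 420.

420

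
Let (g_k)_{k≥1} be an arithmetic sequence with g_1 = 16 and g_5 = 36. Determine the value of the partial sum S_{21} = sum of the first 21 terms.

1386

Common difference d = (36 - 16) / (5 - 1) = 5.
g_k = 16 + (k - 1)·5.
g_{21} = 116; S = 21·(16 + 116)/2 = 1386.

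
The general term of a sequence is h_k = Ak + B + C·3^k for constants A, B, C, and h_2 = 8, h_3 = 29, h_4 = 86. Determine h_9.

Plug in k = 2, 3, 4: 2A + B + 9C = 8; 3A + B + 27C = 29; 4A + B + 81C = 86.
Subtracting the first from the second: A + 18C = 21.
Subtracting the second from the third: A + 54C = 57.
Solving: C = 1, A = 3, then B = -7.
Hence h_9 = 3·9 + (-7) + 1·19683 = 19703.

19703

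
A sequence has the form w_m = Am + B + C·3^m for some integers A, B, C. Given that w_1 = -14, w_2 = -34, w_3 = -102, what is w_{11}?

The three given values yield: A + B + 3C = -14; 2A + B + 9C = -34; 3A + B + 27C = -102.
Subtracting the first from the second: A + 6C = -20.
Subtracting the second from the third: A + 18C = -68.
Solving: C = -4, A = 4, then B = -6.
Therefore w_{11} = 44 + (-6) + (-4)·177147 = -708550.

-708550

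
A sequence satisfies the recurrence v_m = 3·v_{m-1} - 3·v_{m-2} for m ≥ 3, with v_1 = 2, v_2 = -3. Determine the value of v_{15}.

Applying the relation repeatedly:
v_3 = -15, v_4 = -36, v_5 = -63, …, v_{12} = 2187, v_{13} = 1458, v_{14} = -2187, v_{15} = -10935.

-10935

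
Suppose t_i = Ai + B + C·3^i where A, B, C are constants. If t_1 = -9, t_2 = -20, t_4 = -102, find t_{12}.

At i = 1, 2, 4: A + B + 3C = -9; 2A + B + 9C = -20; 4A + B + 81C = -102.
Subtracting the first from the second: A + 6C = -11.
Subtracting the second from the third: 2A + 72C = -82.
Solving: C = -1, A = -5, then B = -1.
So t_i = -5·i + (-1) + (-1)·3^i; at i=12 this is -531502.

-531502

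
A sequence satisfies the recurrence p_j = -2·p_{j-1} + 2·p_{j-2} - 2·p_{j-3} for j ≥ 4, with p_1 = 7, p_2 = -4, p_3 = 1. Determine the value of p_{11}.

Iterate the recurrence:
p_4 = -24, p_5 = 58, p_6 = -166, p_7 = 496, p_8 = -1440, p_9 = 4204, p_{10} = -12280, p_{11} = 35848.

35848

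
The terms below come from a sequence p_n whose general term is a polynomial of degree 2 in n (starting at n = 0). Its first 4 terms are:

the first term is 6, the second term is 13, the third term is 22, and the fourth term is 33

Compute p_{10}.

166

1st diffs: 7, 9, 11.
2nd diffs: 2, 2 (constant).
So p_n = n^2 + 6n + 6.
Evaluating at n = 10 gives p_{10} = 166.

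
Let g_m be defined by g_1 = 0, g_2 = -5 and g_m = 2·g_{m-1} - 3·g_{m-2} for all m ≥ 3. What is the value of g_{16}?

-13145

Step forward from the initial values:
g_3 = -10;  g_4 = -5;  g_5 = 20;  …;  g_{13} = 2300;  g_{14} = 655;  g_{15} = -5590;  g_{16} = -13145.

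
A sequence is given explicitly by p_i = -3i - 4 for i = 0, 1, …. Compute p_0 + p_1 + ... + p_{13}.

Over i = 0..13: Σi = 91.
Total = (-3)·91 + (-4)·14 = -329.

-329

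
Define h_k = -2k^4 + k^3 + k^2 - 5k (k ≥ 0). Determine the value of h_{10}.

-18950

h_{10} = -2·10^4 + 1·10^3 + 1·10^2 - 5·10 = -18950.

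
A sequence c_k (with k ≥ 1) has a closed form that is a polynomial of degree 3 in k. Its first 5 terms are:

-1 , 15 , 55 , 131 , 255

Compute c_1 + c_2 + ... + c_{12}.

12264

1st diffs: 16, 40, 76, 124.
2nd diffs: 24, 36, 48.
3rd diffs: 12, 12 (constant).
Newton forward-difference form: c_k = -1 + 16·C(k-1,1) + 24·C(k-1,2) + 12·C(k-1,3).
Continuing: …, 439, 695, 1035, 1471, …, c_{12} = 3475.
Summing k = 1..12 (12 terms) gives 12264.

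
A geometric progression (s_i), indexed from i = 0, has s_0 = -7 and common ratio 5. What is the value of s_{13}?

-8544921875

s_i = (-7)·5^(i-0).
s_{13} = (-7)·5^13 = -8544921875.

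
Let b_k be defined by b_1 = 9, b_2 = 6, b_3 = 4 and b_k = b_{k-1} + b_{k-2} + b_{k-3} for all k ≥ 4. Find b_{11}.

Step forward from the initial values:
b_4 = 19; b_5 = 29; b_6 = 52; b_7 = 100; b_8 = 181; b_9 = 333; b_{10} = 614; b_{11} = 1128.

1128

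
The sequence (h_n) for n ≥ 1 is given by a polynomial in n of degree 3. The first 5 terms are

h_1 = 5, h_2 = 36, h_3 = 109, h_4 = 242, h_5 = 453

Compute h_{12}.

5626

1st diffs: 31, 73, 133, 211.
2nd diffs: 42, 60, 78.
3rd diffs: 18, 18 (constant).
Newton forward-difference form: h_n = 5 + 31·C(n-1,1) + 42·C(n-1,2) + 18·C(n-1,3).
At n = 12: n-1 = 11, so h_{12} = 5 + 341 + 2310 + 2970 = 5626.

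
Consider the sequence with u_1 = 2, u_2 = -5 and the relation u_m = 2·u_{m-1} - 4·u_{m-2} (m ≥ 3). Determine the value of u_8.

Applying the relation repeatedly:
u_3 = -18  u_4 = -16  u_5 = 40  u_6 = 144  u_7 = 128  u_8 = -320.

-320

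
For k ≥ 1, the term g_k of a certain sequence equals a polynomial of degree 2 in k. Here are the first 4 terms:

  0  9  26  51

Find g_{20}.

1st diffs: 9, 17, 25.
2nd diffs: 8, 8 (constant).
Newton forward-difference form: g_k = 9·C(k-1,1) + 8·C(k-1,2).
At k = 20: k-1 = 19, so g_{20} = 171 + 1368 = 1539.

1539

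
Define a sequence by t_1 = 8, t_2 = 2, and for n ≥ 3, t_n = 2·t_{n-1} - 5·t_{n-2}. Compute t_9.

-5224

Applying the relation repeatedly:
t_3 = -36, t_4 = -82, t_5 = 16, t_6 = 442, t_7 = 804, t_8 = -602, t_9 = -5224.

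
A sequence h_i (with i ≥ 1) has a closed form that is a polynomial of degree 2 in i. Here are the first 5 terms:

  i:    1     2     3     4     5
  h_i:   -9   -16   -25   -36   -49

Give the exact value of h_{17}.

-361

1st diffs: -7, -9, -11, -13.
2nd diffs: -2, -2, -2 (constant).
So h_i = -i^2 - 4i - 4.
Evaluating at i = 17 gives h_{17} = -361.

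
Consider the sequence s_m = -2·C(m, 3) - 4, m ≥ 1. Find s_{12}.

-444

C(12, 3) = 220, so s_{12} = -444.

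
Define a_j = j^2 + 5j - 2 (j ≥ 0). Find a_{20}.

498

a_{20} = 1·20^2 + 5·20 - 2 = 498.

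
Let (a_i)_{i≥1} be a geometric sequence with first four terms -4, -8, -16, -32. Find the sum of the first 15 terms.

-131068

Common ratio r = 2.
a_i = (-4)·2^(i-1).
S = (-4)·(2^15 - 1)/(2 - 1) = (-4)·(32768 - 1)/(1) = -131068.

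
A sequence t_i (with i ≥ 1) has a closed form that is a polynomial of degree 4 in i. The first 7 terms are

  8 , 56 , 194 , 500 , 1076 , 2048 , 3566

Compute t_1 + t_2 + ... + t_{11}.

1st diffs: 48, 138, 306, 576, 972, 1518.
2nd diffs: 90, 168, 270, 396, 546.
3rd diffs: 78, 102, 126, 150.
4th diffs: 24, 24, 24 (constant).
Newton forward-difference form: t_i = 8 + 48·C(i-1,1) + 90·C(i-1,2) + 78·C(i-1,3) + 24·C(i-1,4).
Continuing: 5804, 8960, 13256, 18938.
Summing i = 1..11 (11 terms) gives 54406.

54406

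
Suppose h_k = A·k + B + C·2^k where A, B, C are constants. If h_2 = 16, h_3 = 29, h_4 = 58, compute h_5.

Plug in k = 2, 3, 4: 2A + B + 4C = 16; 3A + B + 8C = 29; 4A + B + 16C = 58.
Subtracting the first from the second: A + 4C = 13.
Subtracting the second from the third: A + 8C = 29.
Solving: C = 4, A = -3, then B = 6.
Therefore h_5 = -15 + 6 + 4·32 = 119.

119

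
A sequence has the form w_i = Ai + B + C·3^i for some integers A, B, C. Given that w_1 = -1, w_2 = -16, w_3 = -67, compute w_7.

Plug in i = 1, 2, 3: A + B + 3C = -1; 2A + B + 9C = -16; 3A + B + 27C = -67.
Subtracting the first from the second: A + 6C = -15.
Subtracting the second from the third: A + 18C = -51.
Solving: C = -3, A = 3, then B = 5.
Therefore w_7 = 21 + 5 + (-3)·2187 = -6535.

-6535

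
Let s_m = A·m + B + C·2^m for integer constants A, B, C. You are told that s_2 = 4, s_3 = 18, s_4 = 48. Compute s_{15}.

At m = 2, 3, 4: 2A + B + 4C = 4; 3A + B + 8C = 18; 4A + B + 16C = 48.
Subtracting the first from the second: A + 4C = 14.
Subtracting the second from the third: A + 8C = 30.
Solving: C = 4, A = -2, then B = -8.
Therefore s_{15} = -30 + (-8) + 4·32768 = 131034.

131034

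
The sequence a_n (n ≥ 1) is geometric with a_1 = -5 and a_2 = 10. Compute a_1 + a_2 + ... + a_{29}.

-894784855

Common ratio r = -2.
a_n = (-5)·(-2)^(n-1).
S = (-5)·((-2)^29 - 1)/(-2 - 1) = (-5)·(-536870912 - 1)/(-3) = -894784855.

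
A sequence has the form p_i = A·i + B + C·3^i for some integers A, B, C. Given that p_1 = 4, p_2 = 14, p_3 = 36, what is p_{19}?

At i = 1, 2, 3: A + B + 3C = 4; 2A + B + 9C = 14; 3A + B + 27C = 36.
Subtracting the first from the second: A + 6C = 10.
Subtracting the second from the third: A + 18C = 22.
Solving: C = 1, A = 4, then B = -3.
Hence p_{19} = 4·19 + (-3) + 1·1162261467 = 1162261540.

1162261540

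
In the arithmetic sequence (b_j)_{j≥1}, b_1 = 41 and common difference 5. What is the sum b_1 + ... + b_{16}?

b_j = 41 + (j - 1)·5.
b_{16} = 116; S = 16·(41 + 116)/2 = 1256.

1256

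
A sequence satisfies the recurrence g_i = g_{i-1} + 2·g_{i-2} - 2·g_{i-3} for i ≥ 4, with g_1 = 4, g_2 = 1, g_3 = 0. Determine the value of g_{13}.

Step forward from the initial values:
g_4 = -6, g_5 = -8, g_6 = -20, g_7 = -24, g_8 = -48, g_9 = -56, g_{10} = -104, g_{11} = -120, g_{12} = -216, g_{13} = -248.

-248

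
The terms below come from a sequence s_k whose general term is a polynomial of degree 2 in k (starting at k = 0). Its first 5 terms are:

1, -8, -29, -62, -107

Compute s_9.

-512

1st diffs: -9, -21, -33, -45.
2nd diffs: -12, -12, -12 (constant).
Newton forward-difference form: s_k = 1 + (-9)·C(k,1) + (-12)·C(k,2).
At k = 9: k = 9, so s_9 = 1 - 81 - 432 = -512.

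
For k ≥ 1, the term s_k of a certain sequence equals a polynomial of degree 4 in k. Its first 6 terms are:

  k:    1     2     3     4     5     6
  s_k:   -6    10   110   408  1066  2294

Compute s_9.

12218

1st diffs: 16, 100, 298, 658, 1228.
2nd diffs: 84, 198, 360, 570.
3rd diffs: 114, 162, 210.
4th diffs: 48, 48 (constant).
Newton forward-difference form: s_k = -6 + 16·C(k-1,1) + 84·C(k-1,2) + 114·C(k-1,3) + 48·C(k-1,4).
At k = 9: k-1 = 8, so s_9 = -6 + 128 + 2352 + 6384 + 3360 = 12218.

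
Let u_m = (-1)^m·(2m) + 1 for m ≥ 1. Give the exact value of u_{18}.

37

(-1)^18 = 1; 2m at m=18 is 36; so u_{18} = 37.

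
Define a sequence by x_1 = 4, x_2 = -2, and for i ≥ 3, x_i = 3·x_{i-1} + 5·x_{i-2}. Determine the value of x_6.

658

Step forward from the initial values:
x_3 = 14, x_4 = 32, x_5 = 166, x_6 = 658.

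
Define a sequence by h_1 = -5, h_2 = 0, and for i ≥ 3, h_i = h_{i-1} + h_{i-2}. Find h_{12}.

-275

Iterate the recurrence:
h_3 = -5; h_4 = -5; h_5 = -10; h_6 = -15; h_7 = -25; h_8 = -40; h_9 = -65; h_{10} = -105; h_{11} = -170; h_{12} = -275.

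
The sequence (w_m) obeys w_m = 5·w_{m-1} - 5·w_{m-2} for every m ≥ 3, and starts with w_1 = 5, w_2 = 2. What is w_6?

Compute successive terms:
w_3 = -15;  w_4 = -85;  w_5 = -350;  w_6 = -1325.

-1325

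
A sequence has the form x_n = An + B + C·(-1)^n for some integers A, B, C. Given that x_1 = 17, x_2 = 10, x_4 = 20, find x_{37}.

197

Write the equations: A + B - C = 17; 2A + B + C = 10; 4A + B + C = 20.
Subtracting the first from the second: A + 2C = -7.
Subtracting the second from the third: 2A = 10.
Solving: C = -6, A = 5, then B = 6.
Therefore x_{37} = 185 + 6 + (-6)·(-1) = 197.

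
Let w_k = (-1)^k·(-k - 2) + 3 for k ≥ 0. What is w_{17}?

22

(-1)^17 = -1; -k - 2 at k=17 is -19; so w_{17} = 22.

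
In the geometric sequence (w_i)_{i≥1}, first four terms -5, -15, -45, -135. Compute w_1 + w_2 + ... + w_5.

-605

Common ratio r = 3.
w_i = (-5)·3^(i-1).
S = (-5)·(3^5 - 1)/(3 - 1) = (-5)·(243 - 1)/(2) = -605.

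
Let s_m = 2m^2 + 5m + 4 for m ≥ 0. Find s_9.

s_9 = 2·9^2 + 5·9 + 4 = 211.

211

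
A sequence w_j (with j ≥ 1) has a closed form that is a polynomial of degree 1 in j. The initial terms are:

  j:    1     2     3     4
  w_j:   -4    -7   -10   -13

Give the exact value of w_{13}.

-40

1st diffs: -3, -3, -3 (constant).
So w_j = -3j - 1.
Evaluating at j = 13 gives w_{13} = -40.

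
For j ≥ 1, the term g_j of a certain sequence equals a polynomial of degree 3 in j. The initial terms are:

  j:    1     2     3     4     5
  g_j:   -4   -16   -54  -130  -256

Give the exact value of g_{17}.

1st diffs: -12, -38, -76, -126.
2nd diffs: -26, -38, -50.
3rd diffs: -12, -12 (constant).
Newton forward-difference form: g_j = -4 + (-12)·C(j-1,1) + (-26)·C(j-1,2) + (-12)·C(j-1,3).
At j = 17: j-1 = 16, so g_{17} = -4 - 192 - 3120 - 6720 = -10036.

-10036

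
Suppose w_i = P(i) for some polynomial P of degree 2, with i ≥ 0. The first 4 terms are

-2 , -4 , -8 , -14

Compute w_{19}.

1st diffs: -2, -4, -6.
2nd diffs: -2, -2 (constant).
Newton forward-difference form: w_i = -2 + (-2)·C(i,1) + (-2)·C(i,2).
At i = 19: i = 19, so w_{19} = -2 - 38 - 342 = -382.

-382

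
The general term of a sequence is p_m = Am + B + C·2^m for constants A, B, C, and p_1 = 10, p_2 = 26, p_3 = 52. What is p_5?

Plug in m = 1, 2, 3: A + B + 2C = 10; 2A + B + 4C = 26; 3A + B + 8C = 52.
Subtracting the first from the second: A + 2C = 16.
Subtracting the second from the third: A + 4C = 26.
Solving: C = 5, A = 6, then B = -6.
So p_m = 6·m + (-6) + 5·2^m; at m=5 this is 184.

184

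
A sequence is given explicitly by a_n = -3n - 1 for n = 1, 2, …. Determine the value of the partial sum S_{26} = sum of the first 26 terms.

Over n = 1..26: Σn = 351.
Total = (-3)·351 + (-1)·26 = -1079.

-1079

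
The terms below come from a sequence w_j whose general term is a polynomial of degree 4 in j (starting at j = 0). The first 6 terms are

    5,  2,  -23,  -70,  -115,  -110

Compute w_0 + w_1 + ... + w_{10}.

7348

1st diffs: -3, -25, -47, -45, 5.
2nd diffs: -22, -22, 2, 50.
3rd diffs: 0, 24, 48.
4th diffs: 24, 24 (constant).
Newton forward-difference form: w_j = 5 + (-3)·C(j,1) + (-22)·C(j,2) + 24·C(j,4).
Continuing: …, 17, 362, 1045, 2210, …, w_{10} = 4025.
Summing j = 0..10 (11 terms) gives 7348.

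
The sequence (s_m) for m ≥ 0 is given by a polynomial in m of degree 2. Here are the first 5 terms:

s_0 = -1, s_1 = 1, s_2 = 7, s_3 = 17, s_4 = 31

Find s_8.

1st diffs: 2, 6, 10, 14.
2nd diffs: 4, 4, 4 (constant).
So s_m = 2m^2 - 1.
Evaluating at m = 8 gives s_8 = 127.

127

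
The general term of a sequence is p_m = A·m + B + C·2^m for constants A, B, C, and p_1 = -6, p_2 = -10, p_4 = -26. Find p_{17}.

-131108

At m = 1, 2, 4: A + B + 2C = -6; 2A + B + 4C = -10; 4A + B + 16C = -26.
Subtracting the first from the second: A + 2C = -4.
Subtracting the second from the third: 2A + 12C = -16.
Solving: C = -1, A = -2, then B = -2.
So p_m = -2·m + (-2) + (-1)·2^m; at m=17 this is -131108.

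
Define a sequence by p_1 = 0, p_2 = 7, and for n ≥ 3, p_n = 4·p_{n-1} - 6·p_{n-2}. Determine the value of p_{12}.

44128

Compute successive terms:
p_3 = 28;  p_4 = 70;  p_5 = 112;  p_6 = 28;  p_7 = -560;  p_8 = -2408;  p_9 = -6272;  p_{10} = -10640;  p_{11} = -4928;  p_{12} = 44128.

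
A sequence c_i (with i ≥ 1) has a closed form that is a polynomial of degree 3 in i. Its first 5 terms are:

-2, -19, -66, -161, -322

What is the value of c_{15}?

-9522

1st diffs: -17, -47, -95, -161.
2nd diffs: -30, -48, -66.
3rd diffs: -18, -18 (constant).
So c_i = -3i^3 + 3i^2 - 5i + 3.
Evaluating at i = 15 gives c_{15} = -9522.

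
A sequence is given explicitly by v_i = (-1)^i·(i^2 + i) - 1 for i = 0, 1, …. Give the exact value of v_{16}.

(-1)^16 = 1; i^2 + i at i=16 is 272; so v_{16} = 271.

271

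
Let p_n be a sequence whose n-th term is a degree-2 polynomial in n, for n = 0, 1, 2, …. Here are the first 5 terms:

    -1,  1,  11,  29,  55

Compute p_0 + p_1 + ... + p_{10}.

1st diffs: 2, 10, 18, 26.
2nd diffs: 8, 8, 8 (constant).
So p_n = 4n^2 - 2n - 1.
Continuing: …, 89, 131, 181, 239, …, p_{10} = 379.
Summing n = 0..10 (11 terms) gives 1419.

1419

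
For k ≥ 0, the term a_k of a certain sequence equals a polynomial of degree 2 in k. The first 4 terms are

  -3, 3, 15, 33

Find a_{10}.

327

1st diffs: 6, 12, 18.
2nd diffs: 6, 6 (constant).
Newton forward-difference form: a_k = -3 + 6·C(k,1) + 6·C(k,2).
At k = 10: k = 10, so a_{10} = -3 + 60 + 270 = 327.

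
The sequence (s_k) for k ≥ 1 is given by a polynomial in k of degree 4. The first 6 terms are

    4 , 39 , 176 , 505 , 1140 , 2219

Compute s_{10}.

14575

1st diffs: 35, 137, 329, 635, 1079.
2nd diffs: 102, 192, 306, 444.
3rd diffs: 90, 114, 138.
4th diffs: 24, 24 (constant).
Newton forward-difference form: s_k = 4 + 35·C(k-1,1) + 102·C(k-1,2) + 90·C(k-1,3) + 24·C(k-1,4).
At k = 10: k-1 = 9, so s_{10} = 4 + 315 + 3672 + 7560 + 3024 = 14575.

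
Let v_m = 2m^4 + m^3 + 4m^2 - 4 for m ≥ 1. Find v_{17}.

v_{17} = 2·17^4 + 1·17^3 + 4·17^2 - 4 = 173107.

173107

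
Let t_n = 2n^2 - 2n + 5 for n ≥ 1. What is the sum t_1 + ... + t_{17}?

3349

Over n = 1..17: Σn = 153, Σn² = 1785.
Total = (2)·1785 + (-2)·153 + (5)·17 = 3349.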